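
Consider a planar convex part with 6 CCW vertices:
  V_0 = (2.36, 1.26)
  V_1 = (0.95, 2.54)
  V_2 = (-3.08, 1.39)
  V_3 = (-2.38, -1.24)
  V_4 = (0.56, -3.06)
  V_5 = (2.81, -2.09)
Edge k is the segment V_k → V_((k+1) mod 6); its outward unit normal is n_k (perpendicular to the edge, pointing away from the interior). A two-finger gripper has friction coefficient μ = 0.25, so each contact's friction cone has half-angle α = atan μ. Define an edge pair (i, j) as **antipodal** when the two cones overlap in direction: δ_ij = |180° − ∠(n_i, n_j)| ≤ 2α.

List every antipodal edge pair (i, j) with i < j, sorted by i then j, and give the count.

count = 3; pairs: (0,3), (1,4), (2,5)

α = atan 0.25 = 14.04°;  2α = 28.07°
n_0 = (+0.6721, +0.7404)
n_1 = (-0.2744, +0.9616)
n_2 = (-0.9664, -0.2572)
n_3 = (-0.5264, -0.8503)
n_4 = (+0.3959, -0.9183)
n_5 = (+0.9911, +0.1331)
  (0,1): δ = 121.84°  ·
  (0,2): δ = 32.86°  ·
  (0,3): δ = 10.47°  ✓
  (0,4): δ = 65.55°  ·
  (0,5): δ = 139.88°  ·
  (1,2): δ = 91.02°  ·
  (1,3): δ = 47.69°  ·
  (1,4): δ = 7.39°  ✓
  (1,5): δ = 81.72°  ·
  (2,3): δ = 136.66°  ·
  (2,4): δ = 81.58°  ·
  (2,5): δ = 7.25°  ✓
  (3,4): δ = 124.92°  ·
  (3,5): δ = 50.59°  ·
  (4,5): δ = 105.67°  ·
antipodal pairs: 3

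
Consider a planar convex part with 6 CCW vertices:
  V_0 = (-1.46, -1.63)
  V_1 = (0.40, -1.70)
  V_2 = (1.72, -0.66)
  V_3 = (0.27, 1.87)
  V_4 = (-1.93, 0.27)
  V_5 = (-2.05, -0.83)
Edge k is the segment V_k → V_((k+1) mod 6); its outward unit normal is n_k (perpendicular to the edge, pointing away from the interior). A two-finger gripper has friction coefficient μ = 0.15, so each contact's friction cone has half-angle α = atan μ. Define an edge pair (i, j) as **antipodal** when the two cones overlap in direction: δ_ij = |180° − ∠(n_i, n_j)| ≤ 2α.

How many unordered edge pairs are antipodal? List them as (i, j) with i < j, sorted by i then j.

count = 2; pairs: (1,3), (2,5)

α = atan 0.15 = 8.53°;  2α = 17.06°
n_0 = (-0.0376, -0.9993)
n_1 = (+0.6189, -0.7855)
n_2 = (+0.8676, +0.4972)
n_3 = (-0.5882, +0.8087)
n_4 = (-0.9941, +0.1084)
n_5 = (-0.8048, -0.5935)
  (0,1): δ = 139.61°  ·
  (0,2): δ = 58.03°  ·
  (0,3): δ = 38.18°  ·
  (0,4): δ = 85.93°  ·
  (0,5): δ = 128.56°  ·
  (1,2): δ = 98.42°  ·
  (1,3): δ = 2.21°  ✓
  (1,4): δ = 45.54°  ·
  (1,5): δ = 88.17°  ·
  (2,3): δ = 83.79°  ·
  (2,4): δ = 36.04°  ·
  (2,5): δ = 6.59°  ✓
  (3,4): δ = 132.25°  ·
  (3,5): δ = 89.62°  ·
  (4,5): δ = 137.37°  ·
antipodal pairs: 2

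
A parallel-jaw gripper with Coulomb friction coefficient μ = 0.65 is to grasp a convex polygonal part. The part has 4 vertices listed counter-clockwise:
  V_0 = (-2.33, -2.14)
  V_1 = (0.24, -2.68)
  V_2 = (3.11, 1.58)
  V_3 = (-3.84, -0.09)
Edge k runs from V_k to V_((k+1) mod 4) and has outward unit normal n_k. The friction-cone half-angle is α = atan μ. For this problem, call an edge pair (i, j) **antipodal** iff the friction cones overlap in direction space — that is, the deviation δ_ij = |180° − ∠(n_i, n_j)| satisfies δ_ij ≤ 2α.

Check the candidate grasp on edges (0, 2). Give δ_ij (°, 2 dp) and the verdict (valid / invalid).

α = atan 0.65 = 33.02°;  2α = 66.05°
edge 0: e_0 = (+2.57, -0.54);  n_0 = (-0.2056, -0.9786)
edge 2: e_2 = (-6.95, -1.67);  n_2 = (-0.2336, +0.9723)
∠(n_0, n_2) = 154.62°
δ = |180° − 154.62°| = 25.38°
25.38° ≤ 2α = 66.05°  →  valid

δ = 25.38°, valid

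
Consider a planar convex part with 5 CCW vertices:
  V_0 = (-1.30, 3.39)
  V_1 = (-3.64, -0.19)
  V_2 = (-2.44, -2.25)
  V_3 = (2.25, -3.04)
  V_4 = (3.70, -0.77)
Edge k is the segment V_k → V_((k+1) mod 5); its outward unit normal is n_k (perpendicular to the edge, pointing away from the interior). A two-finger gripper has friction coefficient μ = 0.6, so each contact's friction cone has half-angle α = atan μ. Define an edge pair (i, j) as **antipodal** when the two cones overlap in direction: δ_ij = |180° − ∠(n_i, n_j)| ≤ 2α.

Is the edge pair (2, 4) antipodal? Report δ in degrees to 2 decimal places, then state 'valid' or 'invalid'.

α = atan 0.6 = 30.96°;  2α = 61.93°
edge 2: e_2 = (+4.69, -0.79);  n_2 = (-0.1661, -0.9861)
edge 4: e_4 = (-5.00, +4.16);  n_4 = (+0.6396, +0.7687)
∠(n_2, n_4) = 149.80°
δ = |180° − 149.80°| = 30.20°
30.20° ≤ 2α = 61.93°  →  valid

δ = 30.20°, valid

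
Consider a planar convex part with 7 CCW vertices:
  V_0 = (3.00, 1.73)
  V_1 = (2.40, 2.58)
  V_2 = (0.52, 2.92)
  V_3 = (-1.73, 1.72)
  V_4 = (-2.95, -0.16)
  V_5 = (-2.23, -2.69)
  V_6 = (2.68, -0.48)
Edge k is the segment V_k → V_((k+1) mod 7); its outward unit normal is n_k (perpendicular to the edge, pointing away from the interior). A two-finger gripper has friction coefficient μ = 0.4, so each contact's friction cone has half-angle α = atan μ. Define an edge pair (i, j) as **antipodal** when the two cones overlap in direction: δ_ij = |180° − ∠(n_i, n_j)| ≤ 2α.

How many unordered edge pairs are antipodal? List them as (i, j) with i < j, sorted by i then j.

α = atan 0.4 = 21.80°;  2α = 43.60°
n_0 = (+0.8170, +0.5767)
n_1 = (+0.1780, +0.9840)
n_2 = (-0.4706, +0.8824)
n_3 = (-0.8389, +0.5444)
n_4 = (-0.9618, -0.2737)
n_5 = (+0.4104, -0.9119)
n_6 = (+0.9897, -0.1433)
  (0,1): δ = 135.47°  ·
  (0,2): δ = 97.15°  ·
  (0,3): δ = 68.20°  ·
  (0,4): δ = 19.33°  ✓
  (0,5): δ = 79.02°  ·
  (0,6): δ = 136.54°  ·
  (1,2): δ = 141.68°  ·
  (1,3): δ = 112.73°  ·
  (1,4): δ = 63.86°  ·
  (1,5): δ = 34.48°  ✓
  (1,6): δ = 92.01°  ·
  (2,3): δ = 151.05°  ·
  (2,4): δ = 102.19°  ·
  (2,5): δ = 3.84°  ✓
  (2,6): δ = 53.69°  ·
  (3,4): δ = 131.13°  ·
  (3,5): δ = 32.79°  ✓
  (3,6): δ = 24.74°  ✓
  (4,5): δ = 81.65°  ·
  (4,6): δ = 24.12°  ✓
  (5,6): δ = 122.47°  ·
antipodal pairs: 6

count = 6; pairs: (0,4), (1,5), (2,5), (3,5), (3,6), (4,6)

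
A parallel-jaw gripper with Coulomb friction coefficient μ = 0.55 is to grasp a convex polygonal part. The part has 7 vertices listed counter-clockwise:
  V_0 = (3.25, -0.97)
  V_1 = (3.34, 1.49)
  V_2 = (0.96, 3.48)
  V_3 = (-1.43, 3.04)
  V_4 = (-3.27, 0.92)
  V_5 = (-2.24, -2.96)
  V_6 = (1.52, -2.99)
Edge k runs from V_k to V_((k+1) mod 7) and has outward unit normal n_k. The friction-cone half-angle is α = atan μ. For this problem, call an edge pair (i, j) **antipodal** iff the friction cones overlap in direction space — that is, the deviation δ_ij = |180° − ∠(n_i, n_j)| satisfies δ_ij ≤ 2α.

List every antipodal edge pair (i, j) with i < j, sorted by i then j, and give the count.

count = 9; pairs: (0,3), (0,4), (1,4), (1,5), (2,5), (2,6), (3,5), (3,6), (4,6)

α = atan 0.55 = 28.81°;  2α = 57.62°
n_0 = (+0.9993, -0.0366)
n_1 = (+0.6415, +0.7672)
n_2 = (-0.1811, +0.9835)
n_3 = (-0.7552, +0.6555)
n_4 = (-0.9665, -0.2566)
n_5 = (-0.0080, -1.0000)
n_6 = (+0.7595, -0.6505)
  (0,1): δ = 127.80°  ·
  (0,2): δ = 77.47°  ·
  (0,3): δ = 38.86°  ✓
  (0,4): δ = 16.96°  ✓
  (0,5): δ = 91.64°  ·
  (0,6): δ = 141.52°  ·
  (1,2): δ = 129.67°  ·
  (1,3): δ = 91.06°  ·
  (1,4): δ = 35.23°  ✓
  (1,5): δ = 39.44°  ✓
  (1,6): δ = 89.32°  ·
  (2,3): δ = 141.39°  ·
  (2,4): δ = 85.56°  ·
  (2,5): δ = 10.89°  ✓
  (2,6): δ = 38.99°  ✓
  (3,4): δ = 124.18°  ·
  (3,5): δ = 49.50°  ✓
  (3,6): δ = 0.38°  ✓
  (4,5): δ = 105.32°  ·
  (4,6): δ = 55.44°  ✓
  (5,6): δ = 130.12°  ·
antipodal pairs: 9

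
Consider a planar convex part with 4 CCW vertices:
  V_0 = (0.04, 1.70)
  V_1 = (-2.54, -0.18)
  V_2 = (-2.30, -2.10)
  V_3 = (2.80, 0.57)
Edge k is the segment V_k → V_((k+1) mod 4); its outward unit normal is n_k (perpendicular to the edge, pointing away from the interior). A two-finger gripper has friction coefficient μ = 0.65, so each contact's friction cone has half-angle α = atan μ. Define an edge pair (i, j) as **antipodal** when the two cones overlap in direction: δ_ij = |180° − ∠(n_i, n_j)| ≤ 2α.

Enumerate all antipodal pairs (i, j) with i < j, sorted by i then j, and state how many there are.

α = atan 0.65 = 33.02°;  2α = 66.05°
n_0 = (-0.5889, +0.8082)
n_1 = (-0.9923, -0.1240)
n_2 = (+0.4638, -0.8859)
n_3 = (+0.3789, +0.9254)
  (0,1): δ = 118.96°  ·
  (0,2): δ = 8.45°  ✓
  (0,3): δ = 121.65°  ·
  (1,2): δ = 69.49°  ·
  (1,3): δ = 60.61°  ✓
  (2,3): δ = 49.90°  ✓
antipodal pairs: 3

count = 3; pairs: (0,2), (1,3), (2,3)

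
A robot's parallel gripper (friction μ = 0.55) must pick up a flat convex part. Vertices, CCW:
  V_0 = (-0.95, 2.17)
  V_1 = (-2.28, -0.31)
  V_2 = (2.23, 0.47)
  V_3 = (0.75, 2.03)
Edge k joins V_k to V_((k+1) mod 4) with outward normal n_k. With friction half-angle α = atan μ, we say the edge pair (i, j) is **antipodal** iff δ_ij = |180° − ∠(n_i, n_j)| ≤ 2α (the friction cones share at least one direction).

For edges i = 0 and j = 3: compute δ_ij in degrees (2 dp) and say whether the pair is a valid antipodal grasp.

α = atan 0.55 = 28.81°;  2α = 57.62°
edge 0: e_0 = (-1.33, -2.48);  n_0 = (-0.8813, +0.4726)
edge 3: e_3 = (-1.70, +0.14);  n_3 = (+0.0821, +0.9966)
∠(n_0, n_3) = 66.50°
δ = |180° − 66.50°| = 113.50°
113.50° > 2α = 57.62°  →  invalid

δ = 113.50°, invalid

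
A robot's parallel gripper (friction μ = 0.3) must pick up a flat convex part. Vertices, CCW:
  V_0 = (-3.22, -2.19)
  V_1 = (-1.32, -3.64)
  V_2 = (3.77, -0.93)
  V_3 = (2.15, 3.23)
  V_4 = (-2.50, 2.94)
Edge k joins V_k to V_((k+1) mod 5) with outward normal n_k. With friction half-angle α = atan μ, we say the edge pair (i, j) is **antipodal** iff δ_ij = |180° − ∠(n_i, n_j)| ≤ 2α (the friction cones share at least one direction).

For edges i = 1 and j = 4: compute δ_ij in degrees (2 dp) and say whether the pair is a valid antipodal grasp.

α = atan 0.3 = 16.70°;  2α = 33.40°
edge 1: e_1 = (+5.09, +2.71);  n_1 = (+0.4700, -0.8827)
edge 4: e_4 = (-0.72, -5.13);  n_4 = (-0.9903, +0.1390)
∠(n_1, n_4) = 126.02°
δ = |180° − 126.02°| = 53.98°
53.98° > 2α = 33.40°  →  invalid

δ = 53.98°, invalid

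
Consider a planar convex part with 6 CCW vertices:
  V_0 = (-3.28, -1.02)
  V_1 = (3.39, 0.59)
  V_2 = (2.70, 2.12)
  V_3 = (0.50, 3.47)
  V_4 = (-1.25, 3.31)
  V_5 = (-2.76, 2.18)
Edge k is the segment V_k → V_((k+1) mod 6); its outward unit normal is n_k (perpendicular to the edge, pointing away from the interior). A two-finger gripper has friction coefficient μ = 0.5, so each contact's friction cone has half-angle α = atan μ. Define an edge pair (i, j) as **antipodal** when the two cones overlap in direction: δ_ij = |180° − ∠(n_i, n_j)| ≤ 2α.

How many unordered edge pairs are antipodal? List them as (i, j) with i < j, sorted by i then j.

α = atan 0.5 = 26.57°;  2α = 53.13°
n_0 = (+0.2346, -0.9721)
n_1 = (+0.9116, +0.4111)
n_2 = (+0.5230, +0.8523)
n_3 = (-0.0910, +0.9958)
n_4 = (-0.5992, +0.8006)
n_5 = (-0.9871, +0.1604)
  (0,1): δ = 79.30°  ·
  (0,2): δ = 45.11°  ✓
  (0,3): δ = 8.35°  ✓
  (0,4): δ = 23.24°  ✓
  (0,5): δ = 67.20°  ·
  (1,2): δ = 145.81°  ·
  (1,3): δ = 109.05°  ·
  (1,4): δ = 77.47°  ·
  (1,5): δ = 33.50°  ✓
  (2,3): δ = 143.24°  ·
  (2,4): δ = 111.66°  ·
  (2,5): δ = 67.70°  ·
  (3,4): δ = 148.41°  ·
  (3,5): δ = 104.45°  ·
  (4,5): δ = 136.04°  ·
antipodal pairs: 4

count = 4; pairs: (0,2), (0,3), (0,4), (1,5)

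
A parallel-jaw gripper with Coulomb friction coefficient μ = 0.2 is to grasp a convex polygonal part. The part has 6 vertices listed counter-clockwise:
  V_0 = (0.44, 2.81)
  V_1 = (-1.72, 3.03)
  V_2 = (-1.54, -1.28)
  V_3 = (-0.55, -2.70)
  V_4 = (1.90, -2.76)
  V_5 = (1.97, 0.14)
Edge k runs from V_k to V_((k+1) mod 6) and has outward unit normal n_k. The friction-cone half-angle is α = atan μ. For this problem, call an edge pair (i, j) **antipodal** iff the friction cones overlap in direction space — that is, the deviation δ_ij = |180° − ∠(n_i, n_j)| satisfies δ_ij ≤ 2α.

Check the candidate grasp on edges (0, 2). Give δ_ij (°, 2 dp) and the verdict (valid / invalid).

δ = 49.30°, invalid

α = atan 0.2 = 11.31°;  2α = 22.62°
edge 0: e_0 = (-2.16, +0.22);  n_0 = (+0.1013, +0.9949)
edge 2: e_2 = (+0.99, -1.42);  n_2 = (-0.8203, -0.5719)
∠(n_0, n_2) = 130.70°
δ = |180° − 130.70°| = 49.30°
49.30° > 2α = 22.62°  →  invalid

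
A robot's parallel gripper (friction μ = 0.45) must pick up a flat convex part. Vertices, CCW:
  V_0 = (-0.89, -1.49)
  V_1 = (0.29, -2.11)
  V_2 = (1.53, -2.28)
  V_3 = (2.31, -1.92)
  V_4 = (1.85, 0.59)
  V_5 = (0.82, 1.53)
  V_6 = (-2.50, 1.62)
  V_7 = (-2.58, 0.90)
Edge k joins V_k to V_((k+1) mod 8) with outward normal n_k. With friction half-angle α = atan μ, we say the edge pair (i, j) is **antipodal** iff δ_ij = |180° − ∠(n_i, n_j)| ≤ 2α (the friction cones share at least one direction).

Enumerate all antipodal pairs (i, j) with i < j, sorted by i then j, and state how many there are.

α = atan 0.45 = 24.23°;  2α = 48.46°
n_0 = (-0.4651, -0.8852)
n_1 = (-0.1358, -0.9907)
n_2 = (+0.4191, -0.9080)
n_3 = (+0.9836, +0.1803)
n_4 = (+0.6741, +0.7386)
n_5 = (+0.0271, +0.9996)
n_6 = (-0.9939, +0.1104)
n_7 = (-0.8165, -0.5774)
  (0,1): δ = 160.09°  ·
  (0,2): δ = 127.51°  ·
  (0,3): δ = 51.90°  ·
  (0,4): δ = 14.67°  ✓
  (0,5): δ = 26.17°  ✓
  (0,6): δ = 111.38°  ·
  (0,7): δ = 152.98°  ·
  (1,2): δ = 147.42°  ·
  (1,3): δ = 71.81°  ·
  (1,4): δ = 34.58°  ✓
  (1,5): δ = 6.25°  ✓
  (1,6): δ = 91.47°  ·
  (1,7): δ = 133.07°  ·
  (2,3): δ = 104.39°  ·
  (2,4): δ = 67.16°  ·
  (2,5): δ = 26.33°  ✓
  (2,6): δ = 58.88°  ·
  (2,7): δ = 100.49°  ·
  (3,4): δ = 142.77°  ·
  (3,5): δ = 101.94°  ·
  (3,6): δ = 16.73°  ✓
  (3,7): δ = 24.88°  ✓
  (4,5): δ = 139.17°  ·
  (4,6): δ = 53.96°  ·
  (4,7): δ = 12.35°  ✓
  (5,6): δ = 94.79°  ·
  (5,7): δ = 53.18°  ·
  (6,7): δ = 138.40°  ·
antipodal pairs: 8

count = 8; pairs: (0,4), (0,5), (1,4), (1,5), (2,5), (3,6), (3,7), (4,7)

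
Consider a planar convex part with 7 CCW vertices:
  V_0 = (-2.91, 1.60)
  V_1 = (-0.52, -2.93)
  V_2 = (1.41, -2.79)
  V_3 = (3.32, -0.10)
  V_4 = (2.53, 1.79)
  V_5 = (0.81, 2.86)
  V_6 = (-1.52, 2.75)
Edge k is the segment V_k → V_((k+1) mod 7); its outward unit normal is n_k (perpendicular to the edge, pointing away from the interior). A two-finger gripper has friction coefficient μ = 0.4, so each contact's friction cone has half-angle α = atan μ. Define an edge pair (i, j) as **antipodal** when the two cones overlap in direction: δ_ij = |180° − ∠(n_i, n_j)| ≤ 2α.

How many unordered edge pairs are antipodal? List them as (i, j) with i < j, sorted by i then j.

count = 6; pairs: (0,3), (0,4), (1,4), (1,5), (1,6), (2,6)

α = atan 0.4 = 21.80°;  2α = 43.60°
n_0 = (-0.8845, -0.4666)
n_1 = (+0.0723, -0.9974)
n_2 = (+0.8154, -0.5789)
n_3 = (+0.9226, +0.3857)
n_4 = (+0.5282, +0.8491)
n_5 = (-0.0472, +0.9989)
n_6 = (-0.6375, +0.7705)
  (0,1): δ = 113.67°  ·
  (0,2): δ = 63.19°  ·
  (0,3): δ = 5.13°  ✓
  (0,4): δ = 30.30°  ✓
  (0,5): δ = 64.89°  ·
  (0,6): δ = 101.79°  ·
  (1,2): δ = 129.53°  ·
  (1,3): δ = 71.46°  ·
  (1,4): δ = 36.03°  ✓
  (1,5): δ = 1.45°  ✓
  (1,6): δ = 35.45°  ✓
  (2,3): δ = 121.94°  ·
  (2,4): δ = 86.51°  ·
  (2,5): δ = 51.92°  ·
  (2,6): δ = 15.02°  ✓
  (3,4): δ = 144.57°  ·
  (3,5): δ = 109.98°  ·
  (3,6): δ = 73.08°  ·
  (4,5): δ = 145.41°  ·
  (4,6): δ = 108.51°  ·
  (5,6): δ = 143.10°  ·
antipodal pairs: 6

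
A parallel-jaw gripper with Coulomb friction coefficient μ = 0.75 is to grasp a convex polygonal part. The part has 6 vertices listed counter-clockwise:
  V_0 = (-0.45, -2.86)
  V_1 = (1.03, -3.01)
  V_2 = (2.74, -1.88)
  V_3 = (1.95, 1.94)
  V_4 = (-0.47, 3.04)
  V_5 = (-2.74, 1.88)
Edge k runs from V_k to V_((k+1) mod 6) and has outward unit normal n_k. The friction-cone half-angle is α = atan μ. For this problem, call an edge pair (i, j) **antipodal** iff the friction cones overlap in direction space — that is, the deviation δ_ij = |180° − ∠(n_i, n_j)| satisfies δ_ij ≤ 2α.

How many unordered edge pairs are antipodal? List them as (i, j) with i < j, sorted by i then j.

α = atan 0.75 = 36.87°;  2α = 73.74°
n_0 = (-0.1008, -0.9949)
n_1 = (+0.5513, -0.8343)
n_2 = (+0.9793, +0.2025)
n_3 = (+0.4138, +0.9104)
n_4 = (-0.4550, +0.8905)
n_5 = (-0.9004, -0.4350)
  (0,1): δ = 140.76°  ·
  (0,2): δ = 72.53°  ✓
  (0,3): δ = 18.66°  ✓
  (0,4): δ = 32.85°  ✓
  (0,5): δ = 121.57°  ·
  (1,2): δ = 111.77°  ·
  (1,3): δ = 57.90°  ✓
  (1,4): δ = 6.39°  ✓
  (1,5): δ = 82.33°  ·
  (2,3): δ = 126.13°  ·
  (2,4): δ = 74.62°  ·
  (2,5): δ = 14.10°  ✓
  (3,4): δ = 128.49°  ·
  (3,5): δ = 39.77°  ✓
  (4,5): δ = 91.28°  ·
antipodal pairs: 7

count = 7; pairs: (0,2), (0,3), (0,4), (1,3), (1,4), (2,5), (3,5)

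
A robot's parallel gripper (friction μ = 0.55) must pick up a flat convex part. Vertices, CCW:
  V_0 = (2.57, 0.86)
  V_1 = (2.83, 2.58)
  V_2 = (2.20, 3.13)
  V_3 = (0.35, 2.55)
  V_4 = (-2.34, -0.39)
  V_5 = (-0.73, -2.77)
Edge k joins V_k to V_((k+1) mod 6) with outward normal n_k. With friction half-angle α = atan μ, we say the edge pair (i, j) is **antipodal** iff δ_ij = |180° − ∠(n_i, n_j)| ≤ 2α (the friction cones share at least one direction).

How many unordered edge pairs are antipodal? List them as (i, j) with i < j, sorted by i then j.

count = 5; pairs: (0,3), (0,4), (1,4), (2,5), (3,5)

α = atan 0.55 = 28.81°;  2α = 57.62°
n_0 = (+0.9888, -0.1495)
n_1 = (+0.6577, +0.7533)
n_2 = (-0.2992, +0.9542)
n_3 = (-0.7378, +0.6750)
n_4 = (-0.8283, -0.5603)
n_5 = (+0.7399, -0.6727)
  (0,1): δ = 122.53°  ·
  (0,2): δ = 64.00°  ·
  (0,3): δ = 33.86°  ✓
  (0,4): δ = 42.67°  ✓
  (0,5): δ = 146.32°  ·
  (1,2): δ = 121.47°  ·
  (1,3): δ = 91.34°  ·
  (1,4): δ = 14.80°  ✓
  (1,5): δ = 88.85°  ·
  (2,3): δ = 149.86°  ·
  (2,4): δ = 73.33°  ·
  (2,5): δ = 30.32°  ✓
  (3,4): δ = 103.47°  ·
  (3,5): δ = 0.18°  ✓
  (4,5): δ = 76.35°  ·
antipodal pairs: 5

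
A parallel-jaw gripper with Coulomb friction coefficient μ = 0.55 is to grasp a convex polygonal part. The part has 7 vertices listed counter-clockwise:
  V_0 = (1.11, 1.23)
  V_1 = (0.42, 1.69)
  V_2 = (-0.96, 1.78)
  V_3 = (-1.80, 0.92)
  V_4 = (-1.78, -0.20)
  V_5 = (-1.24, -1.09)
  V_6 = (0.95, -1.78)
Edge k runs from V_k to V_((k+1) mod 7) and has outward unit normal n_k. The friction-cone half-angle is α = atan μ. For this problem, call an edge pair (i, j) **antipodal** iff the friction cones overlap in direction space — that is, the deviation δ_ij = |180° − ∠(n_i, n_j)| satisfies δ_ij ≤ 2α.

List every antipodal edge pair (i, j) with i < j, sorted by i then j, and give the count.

count = 8; pairs: (0,3), (0,4), (0,5), (1,4), (1,5), (2,6), (3,6), (4,6)

α = atan 0.55 = 28.81°;  2α = 57.62°
n_0 = (+0.5547, +0.8321)
n_1 = (+0.0651, +0.9979)
n_2 = (-0.7154, +0.6987)
n_3 = (-0.9998, -0.0179)
n_4 = (-0.8549, -0.5187)
n_5 = (-0.3005, -0.9538)
n_6 = (+0.9986, -0.0531)
  (0,1): δ = 150.04°  ·
  (0,2): δ = 100.64°  ·
  (0,3): δ = 55.29°  ✓
  (0,4): δ = 25.06°  ✓
  (0,5): δ = 16.20°  ✓
  (0,6): δ = 120.65°  ·
  (1,2): δ = 130.59°  ·
  (1,3): δ = 85.25°  ·
  (1,4): δ = 55.02°  ✓
  (1,5): δ = 13.76°  ✓
  (1,6): δ = 90.69°  ·
  (2,3): δ = 134.65°  ·
  (2,4): δ = 104.43°  ·
  (2,5): δ = 63.16°  ·
  (2,6): δ = 41.28°  ✓
  (3,4): δ = 149.78°  ·
  (3,5): δ = 108.51°  ·
  (3,6): δ = 4.07°  ✓
  (4,5): δ = 138.73°  ·
  (4,6): δ = 34.29°  ✓
  (5,6): δ = 75.55°  ·
antipodal pairs: 8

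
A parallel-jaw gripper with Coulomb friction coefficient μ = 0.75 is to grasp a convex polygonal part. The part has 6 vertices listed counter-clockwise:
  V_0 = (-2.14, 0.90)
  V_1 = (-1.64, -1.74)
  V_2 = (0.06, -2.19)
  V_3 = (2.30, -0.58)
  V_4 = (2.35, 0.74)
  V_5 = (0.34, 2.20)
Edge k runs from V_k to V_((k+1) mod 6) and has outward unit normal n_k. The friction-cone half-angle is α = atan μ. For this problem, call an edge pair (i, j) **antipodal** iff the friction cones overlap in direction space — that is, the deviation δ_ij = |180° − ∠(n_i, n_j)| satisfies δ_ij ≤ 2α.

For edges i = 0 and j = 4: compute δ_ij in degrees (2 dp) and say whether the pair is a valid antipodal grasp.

α = atan 0.75 = 36.87°;  2α = 73.74°
edge 0: e_0 = (+0.50, -2.64);  n_0 = (-0.9825, -0.1861)
edge 4: e_4 = (-2.01, +1.46);  n_4 = (+0.5877, +0.8091)
∠(n_0, n_4) = 136.72°
δ = |180° − 136.72°| = 43.28°
43.28° ≤ 2α = 73.74°  →  valid

δ = 43.28°, valid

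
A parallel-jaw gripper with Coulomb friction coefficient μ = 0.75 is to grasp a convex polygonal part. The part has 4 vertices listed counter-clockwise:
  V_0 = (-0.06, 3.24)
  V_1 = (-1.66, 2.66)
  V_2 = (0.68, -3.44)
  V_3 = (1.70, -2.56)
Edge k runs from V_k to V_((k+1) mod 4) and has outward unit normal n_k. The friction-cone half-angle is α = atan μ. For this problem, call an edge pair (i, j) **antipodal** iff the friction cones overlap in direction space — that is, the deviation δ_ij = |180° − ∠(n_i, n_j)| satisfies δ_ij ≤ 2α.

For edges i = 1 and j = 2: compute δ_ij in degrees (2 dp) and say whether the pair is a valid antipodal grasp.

α = atan 0.75 = 36.87°;  2α = 73.74°
edge 1: e_1 = (+2.34, -6.10);  n_1 = (-0.9337, -0.3582)
edge 2: e_2 = (+1.02, +0.88);  n_2 = (+0.6532, -0.7572)
∠(n_1, n_2) = 109.80°
δ = |180° − 109.80°| = 70.20°
70.20° ≤ 2α = 73.74°  →  valid

δ = 70.20°, valid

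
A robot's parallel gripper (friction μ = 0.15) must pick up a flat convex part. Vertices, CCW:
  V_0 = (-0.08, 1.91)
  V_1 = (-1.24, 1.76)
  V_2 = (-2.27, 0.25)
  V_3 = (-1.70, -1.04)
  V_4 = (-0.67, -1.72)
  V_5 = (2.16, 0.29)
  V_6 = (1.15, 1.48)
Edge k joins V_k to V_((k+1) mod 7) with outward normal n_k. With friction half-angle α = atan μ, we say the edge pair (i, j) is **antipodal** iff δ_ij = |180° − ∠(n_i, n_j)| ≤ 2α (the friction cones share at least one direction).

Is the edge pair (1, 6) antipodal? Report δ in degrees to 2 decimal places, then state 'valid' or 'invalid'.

α = atan 0.15 = 8.53°;  2α = 17.06°
edge 1: e_1 = (-1.03, -1.51);  n_1 = (-0.8261, +0.5635)
edge 6: e_6 = (-1.23, +0.43);  n_6 = (+0.3300, +0.9440)
∠(n_1, n_6) = 74.97°
δ = |180° − 74.97°| = 105.03°
105.03° > 2α = 17.06°  →  invalid

δ = 105.03°, invalid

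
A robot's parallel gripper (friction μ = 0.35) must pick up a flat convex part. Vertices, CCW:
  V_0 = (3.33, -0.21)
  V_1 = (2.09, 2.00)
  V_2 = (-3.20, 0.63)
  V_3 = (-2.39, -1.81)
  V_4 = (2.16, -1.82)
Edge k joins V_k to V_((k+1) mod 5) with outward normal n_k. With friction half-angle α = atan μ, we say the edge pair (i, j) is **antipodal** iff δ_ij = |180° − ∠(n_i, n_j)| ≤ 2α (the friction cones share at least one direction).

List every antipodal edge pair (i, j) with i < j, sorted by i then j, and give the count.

count = 2; pairs: (0,2), (1,3)

α = atan 0.35 = 19.29°;  2α = 38.58°
n_0 = (+0.8721, +0.4893)
n_1 = (-0.2507, +0.9681)
n_2 = (-0.9491, -0.3151)
n_3 = (-0.0022, -1.0000)
n_4 = (+0.8090, -0.5879)
  (0,1): δ = 104.78°  ·
  (0,2): δ = 10.93°  ✓
  (0,3): δ = 60.58°  ·
  (0,4): δ = 114.70°  ·
  (1,2): δ = 86.15°  ·
  (1,3): δ = 14.65°  ✓
  (1,4): δ = 39.47°  ·
  (2,3): δ = 108.49°  ·
  (2,4): δ = 54.37°  ·
  (3,4): δ = 125.88°  ·
antipodal pairs: 2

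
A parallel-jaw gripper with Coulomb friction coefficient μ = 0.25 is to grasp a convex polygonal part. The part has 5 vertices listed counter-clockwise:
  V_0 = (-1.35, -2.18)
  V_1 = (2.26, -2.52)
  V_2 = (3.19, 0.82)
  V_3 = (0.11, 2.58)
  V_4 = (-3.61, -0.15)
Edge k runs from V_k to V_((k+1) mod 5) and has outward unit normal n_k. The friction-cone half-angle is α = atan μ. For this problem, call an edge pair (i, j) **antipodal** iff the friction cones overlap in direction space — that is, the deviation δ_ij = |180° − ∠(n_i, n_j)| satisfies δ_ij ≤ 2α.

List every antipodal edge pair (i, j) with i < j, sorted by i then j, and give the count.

count = 2; pairs: (0,2), (2,4)

α = atan 0.25 = 14.04°;  2α = 28.07°
n_0 = (-0.0938, -0.9956)
n_1 = (+0.9634, -0.2682)
n_2 = (+0.4961, +0.8682)
n_3 = (-0.5916, +0.8062)
n_4 = (-0.6682, -0.7439)
  (0,1): δ = 100.18°  ·
  (0,2): δ = 24.36°  ✓
  (0,3): δ = 41.65°  ·
  (0,4): δ = 143.45°  ·
  (1,2): δ = 104.19°  ·
  (1,3): δ = 38.17°  ·
  (1,4): δ = 63.63°  ·
  (2,3): δ = 113.98°  ·
  (2,4): δ = 12.19°  ✓
  (3,4): δ = 78.21°  ·
antipodal pairs: 2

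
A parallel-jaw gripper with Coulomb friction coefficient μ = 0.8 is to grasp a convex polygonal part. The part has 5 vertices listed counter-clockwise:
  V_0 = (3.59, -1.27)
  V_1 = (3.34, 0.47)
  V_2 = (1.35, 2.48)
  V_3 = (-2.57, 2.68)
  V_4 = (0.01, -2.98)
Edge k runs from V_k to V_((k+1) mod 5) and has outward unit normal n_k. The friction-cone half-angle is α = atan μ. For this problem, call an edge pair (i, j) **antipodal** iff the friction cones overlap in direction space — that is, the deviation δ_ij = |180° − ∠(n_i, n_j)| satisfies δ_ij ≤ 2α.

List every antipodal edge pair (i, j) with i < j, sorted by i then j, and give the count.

count = 5; pairs: (0,3), (1,3), (1,4), (2,3), (2,4)

α = atan 0.8 = 38.66°;  2α = 77.32°
n_0 = (+0.9898, +0.1422)
n_1 = (+0.7106, +0.7036)
n_2 = (+0.0510, +0.9987)
n_3 = (-0.9099, -0.4148)
n_4 = (+0.4310, -0.9023)
  (0,1): δ = 143.46°  ·
  (0,2): δ = 101.10°  ·
  (0,3): δ = 16.33°  ✓
  (0,4): δ = 107.36°  ·
  (1,2): δ = 137.63°  ·
  (1,3): δ = 20.21°  ✓
  (1,4): δ = 70.82°  ✓
  (2,3): δ = 62.57°  ✓
  (2,4): δ = 28.45°  ✓
  (3,4): δ = 88.97°  ·
antipodal pairs: 5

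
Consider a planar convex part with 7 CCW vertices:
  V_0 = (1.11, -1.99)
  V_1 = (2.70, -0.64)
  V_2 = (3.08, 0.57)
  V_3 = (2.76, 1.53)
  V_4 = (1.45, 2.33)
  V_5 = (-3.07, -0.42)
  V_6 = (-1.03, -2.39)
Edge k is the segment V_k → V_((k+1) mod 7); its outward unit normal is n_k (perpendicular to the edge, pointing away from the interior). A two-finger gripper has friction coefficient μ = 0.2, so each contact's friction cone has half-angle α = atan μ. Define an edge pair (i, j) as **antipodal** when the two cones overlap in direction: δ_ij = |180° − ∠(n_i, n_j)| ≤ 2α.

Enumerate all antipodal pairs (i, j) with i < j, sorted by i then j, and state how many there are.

α = atan 0.2 = 11.31°;  2α = 22.62°
n_0 = (+0.6472, -0.7623)
n_1 = (+0.9541, -0.2996)
n_2 = (+0.9487, +0.3162)
n_3 = (+0.5212, +0.8534)
n_4 = (-0.5198, +0.8543)
n_5 = (-0.6947, -0.7193)
n_6 = (+0.1837, -0.9830)
  (0,1): δ = 147.77°  ·
  (0,2): δ = 111.90°  ·
  (0,3): δ = 71.75°  ·
  (0,4): δ = 9.02°  ✓
  (0,5): δ = 95.67°  ·
  (0,6): δ = 150.25°  ·
  (1,2): δ = 144.13°  ·
  (1,3): δ = 103.98°  ·
  (1,4): δ = 41.25°  ·
  (1,5): δ = 63.43°  ·
  (1,6): δ = 118.02°  ·
  (2,3): δ = 139.85°  ·
  (2,4): δ = 77.12°  ·
  (2,5): δ = 27.57°  ·
  (2,6): δ = 82.15°  ·
  (3,4): δ = 117.27°  ·
  (3,5): δ = 12.59°  ✓
  (3,6): δ = 42.00°  ·
  (4,5): δ = 75.32°  ·
  (4,6): δ = 20.73°  ✓
  (5,6): δ = 125.41°  ·
antipodal pairs: 3

count = 3; pairs: (0,4), (3,5), (4,6)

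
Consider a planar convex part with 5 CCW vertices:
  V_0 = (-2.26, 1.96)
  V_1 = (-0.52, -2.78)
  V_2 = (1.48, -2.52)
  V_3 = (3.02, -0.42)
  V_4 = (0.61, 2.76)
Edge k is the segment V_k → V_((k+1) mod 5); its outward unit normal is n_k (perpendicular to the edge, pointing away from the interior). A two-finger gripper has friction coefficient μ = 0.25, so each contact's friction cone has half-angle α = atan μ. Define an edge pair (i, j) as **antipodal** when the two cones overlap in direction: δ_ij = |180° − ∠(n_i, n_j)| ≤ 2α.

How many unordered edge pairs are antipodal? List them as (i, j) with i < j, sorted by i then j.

count = 2; pairs: (0,3), (1,4)

α = atan 0.25 = 14.04°;  2α = 28.07°
n_0 = (-0.9387, -0.3446)
n_1 = (+0.1289, -0.9917)
n_2 = (+0.8064, -0.5914)
n_3 = (+0.7970, +0.6040)
n_4 = (-0.2685, +0.9633)
  (0,1): δ = 102.75°  ·
  (0,2): δ = 56.41°  ·
  (0,3): δ = 17.00°  ✓
  (0,4): δ = 85.42°  ·
  (1,2): δ = 133.66°  ·
  (1,3): δ = 60.25°  ·
  (1,4): δ = 8.17°  ✓
  (2,3): δ = 106.59°  ·
  (2,4): δ = 38.17°  ·
  (3,4): δ = 111.58°  ·
antipodal pairs: 2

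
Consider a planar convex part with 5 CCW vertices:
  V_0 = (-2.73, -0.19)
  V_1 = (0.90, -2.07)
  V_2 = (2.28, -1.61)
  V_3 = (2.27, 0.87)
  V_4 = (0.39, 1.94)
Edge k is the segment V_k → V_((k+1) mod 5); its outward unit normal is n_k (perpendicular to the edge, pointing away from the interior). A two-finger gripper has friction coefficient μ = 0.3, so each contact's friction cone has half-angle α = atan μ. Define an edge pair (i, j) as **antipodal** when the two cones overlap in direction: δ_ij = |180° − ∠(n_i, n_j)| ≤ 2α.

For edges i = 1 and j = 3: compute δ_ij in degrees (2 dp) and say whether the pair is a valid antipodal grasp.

α = atan 0.3 = 16.70°;  2α = 33.40°
edge 1: e_1 = (+1.38, +0.46);  n_1 = (+0.3162, -0.9487)
edge 3: e_3 = (-1.88, +1.07);  n_3 = (+0.4946, +0.8691)
∠(n_1, n_3) = 131.92°
δ = |180° − 131.92°| = 48.08°
48.08° > 2α = 33.40°  →  invalid

δ = 48.08°, invalid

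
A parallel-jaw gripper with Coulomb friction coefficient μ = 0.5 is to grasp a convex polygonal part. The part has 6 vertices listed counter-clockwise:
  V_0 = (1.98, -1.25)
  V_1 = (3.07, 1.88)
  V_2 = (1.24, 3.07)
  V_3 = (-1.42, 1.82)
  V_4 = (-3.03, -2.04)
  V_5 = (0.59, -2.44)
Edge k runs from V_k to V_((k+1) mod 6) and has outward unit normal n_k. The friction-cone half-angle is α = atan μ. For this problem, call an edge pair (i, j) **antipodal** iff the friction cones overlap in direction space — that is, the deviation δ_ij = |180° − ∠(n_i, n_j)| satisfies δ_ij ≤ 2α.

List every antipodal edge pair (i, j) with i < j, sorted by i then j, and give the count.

count = 6; pairs: (0,2), (0,3), (1,4), (2,4), (2,5), (3,5)

α = atan 0.5 = 26.57°;  2α = 53.13°
n_0 = (+0.9444, -0.3289)
n_1 = (+0.5451, +0.8383)
n_2 = (-0.4253, +0.9050)
n_3 = (-0.9229, +0.3850)
n_4 = (-0.1098, -0.9940)
n_5 = (+0.6503, -0.7596)
  (0,1): δ = 103.83°  ·
  (0,2): δ = 45.63°  ✓
  (0,3): δ = 3.44°  ✓
  (0,4): δ = 102.89°  ·
  (0,5): δ = 149.77°  ·
  (1,2): δ = 121.80°  ·
  (1,3): δ = 79.61°  ·
  (1,4): δ = 26.73°  ✓
  (1,5): δ = 73.60°  ·
  (2,3): δ = 137.81°  ·
  (2,4): δ = 31.48°  ✓
  (2,5): δ = 15.40°  ✓
  (3,4): δ = 73.66°  ·
  (3,5): δ = 26.79°  ✓
  (4,5): δ = 133.13°  ·
antipodal pairs: 6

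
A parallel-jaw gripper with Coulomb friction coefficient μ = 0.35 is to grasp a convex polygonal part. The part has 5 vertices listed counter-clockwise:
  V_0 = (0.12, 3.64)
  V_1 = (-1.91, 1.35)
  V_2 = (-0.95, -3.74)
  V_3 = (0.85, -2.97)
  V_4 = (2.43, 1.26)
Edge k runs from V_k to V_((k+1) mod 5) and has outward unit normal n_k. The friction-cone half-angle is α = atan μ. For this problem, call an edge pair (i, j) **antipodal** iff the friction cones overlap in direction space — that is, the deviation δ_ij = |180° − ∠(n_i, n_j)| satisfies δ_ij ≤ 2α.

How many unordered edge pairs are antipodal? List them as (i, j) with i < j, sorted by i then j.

α = atan 0.35 = 19.29°;  2α = 38.58°
n_0 = (-0.7483, +0.6633)
n_1 = (-0.9827, -0.1853)
n_2 = (+0.3933, -0.9194)
n_3 = (+0.9368, -0.3499)
n_4 = (+0.7176, +0.6965)
  (0,1): δ = 127.76°  ·
  (0,2): δ = 25.28°  ✓
  (0,3): δ = 21.07°  ✓
  (0,4): δ = 85.70°  ·
  (1,2): δ = 77.52°  ·
  (1,3): δ = 31.16°  ✓
  (1,4): δ = 33.46°  ✓
  (2,3): δ = 133.64°  ·
  (2,4): δ = 69.02°  ·
  (3,4): δ = 115.37°  ·
antipodal pairs: 4

count = 4; pairs: (0,2), (0,3), (1,3), (1,4)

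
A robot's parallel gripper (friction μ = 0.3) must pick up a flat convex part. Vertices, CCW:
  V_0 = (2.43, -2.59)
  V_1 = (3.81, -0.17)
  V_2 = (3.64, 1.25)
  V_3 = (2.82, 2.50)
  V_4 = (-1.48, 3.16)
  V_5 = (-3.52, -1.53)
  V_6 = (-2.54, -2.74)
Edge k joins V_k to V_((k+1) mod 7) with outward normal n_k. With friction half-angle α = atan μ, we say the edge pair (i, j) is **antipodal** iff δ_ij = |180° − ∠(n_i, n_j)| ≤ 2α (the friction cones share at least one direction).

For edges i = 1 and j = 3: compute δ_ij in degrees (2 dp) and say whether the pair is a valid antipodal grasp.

δ = 105.55°, invalid

α = atan 0.3 = 16.70°;  2α = 33.40°
edge 1: e_1 = (-0.17, +1.42);  n_1 = (+0.9929, +0.1189)
edge 3: e_3 = (-4.30, +0.66);  n_3 = (+0.1517, +0.9884)
∠(n_1, n_3) = 74.45°
δ = |180° − 74.45°| = 105.55°
105.55° > 2α = 33.40°  →  invalid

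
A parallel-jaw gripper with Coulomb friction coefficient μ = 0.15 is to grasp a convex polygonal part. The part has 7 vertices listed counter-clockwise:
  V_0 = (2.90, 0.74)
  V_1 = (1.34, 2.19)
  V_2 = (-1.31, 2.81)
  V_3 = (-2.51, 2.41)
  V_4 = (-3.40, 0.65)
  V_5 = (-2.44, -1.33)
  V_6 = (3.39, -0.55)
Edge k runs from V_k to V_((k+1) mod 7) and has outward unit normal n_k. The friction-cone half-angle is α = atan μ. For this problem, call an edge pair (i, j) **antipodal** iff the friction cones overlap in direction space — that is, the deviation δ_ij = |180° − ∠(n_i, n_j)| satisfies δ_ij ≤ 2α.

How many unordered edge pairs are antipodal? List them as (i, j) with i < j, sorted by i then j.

α = atan 0.15 = 8.53°;  2α = 17.06°
n_0 = (+0.6808, +0.7325)
n_1 = (+0.2278, +0.9737)
n_2 = (-0.3162, +0.9487)
n_3 = (-0.8924, +0.4513)
n_4 = (-0.8998, -0.4363)
n_5 = (+0.1326, -0.9912)
n_6 = (+0.9348, +0.3551)
  (0,1): δ = 150.26°  ·
  (0,2): δ = 118.66°  ·
  (0,3): δ = 73.92°  ·
  (0,4): δ = 21.23°  ·
  (0,5): δ = 50.53°  ·
  (0,6): δ = 153.71°  ·
  (1,2): δ = 148.40°  ·
  (1,3): δ = 103.66°  ·
  (1,4): δ = 50.97°  ·
  (1,5): δ = 20.79°  ·
  (1,6): δ = 123.97°  ·
  (2,3): δ = 135.26°  ·
  (2,4): δ = 82.57°  ·
  (2,5): δ = 10.81°  ✓
  (2,6): δ = 92.36°  ·
  (3,4): δ = 127.31°  ·
  (3,5): δ = 55.55°  ·
  (3,6): δ = 47.62°  ·
  (4,5): δ = 108.25°  ·
  (4,6): δ = 5.07°  ✓
  (5,6): δ = 76.82°  ·
antipodal pairs: 2

count = 2; pairs: (2,5), (4,6)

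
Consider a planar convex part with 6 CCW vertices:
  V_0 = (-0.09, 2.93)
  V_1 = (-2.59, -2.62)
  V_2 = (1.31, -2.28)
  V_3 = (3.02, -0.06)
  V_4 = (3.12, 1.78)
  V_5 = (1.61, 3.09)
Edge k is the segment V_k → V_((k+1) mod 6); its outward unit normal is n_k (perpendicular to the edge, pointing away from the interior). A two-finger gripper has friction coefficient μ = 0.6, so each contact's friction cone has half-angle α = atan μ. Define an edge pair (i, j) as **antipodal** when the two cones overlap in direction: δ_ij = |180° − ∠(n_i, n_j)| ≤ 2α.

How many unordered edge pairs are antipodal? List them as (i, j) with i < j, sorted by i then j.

α = atan 0.6 = 30.96°;  2α = 61.93°
n_0 = (-0.9118, +0.4107)
n_1 = (+0.0869, -0.9962)
n_2 = (+0.7922, -0.6102)
n_3 = (+0.9985, -0.0543)
n_4 = (+0.6553, +0.7554)
n_5 = (-0.0937, +0.9956)
  (0,1): δ = 60.77°  ✓
  (0,2): δ = 13.36°  ✓
  (0,3): δ = 21.14°  ✓
  (0,4): δ = 73.31°  ·
  (0,5): δ = 119.63°  ·
  (1,2): δ = 132.59°  ·
  (1,3): δ = 98.09°  ·
  (1,4): δ = 45.93°  ✓
  (1,5): δ = 0.39°  ✓
  (2,3): δ = 145.50°  ·
  (2,4): δ = 93.34°  ·
  (2,5): δ = 47.02°  ✓
  (3,4): δ = 127.83°  ·
  (3,5): δ = 81.51°  ·
  (4,5): δ = 133.68°  ·
antipodal pairs: 6

count = 6; pairs: (0,1), (0,2), (0,3), (1,4), (1,5), (2,5)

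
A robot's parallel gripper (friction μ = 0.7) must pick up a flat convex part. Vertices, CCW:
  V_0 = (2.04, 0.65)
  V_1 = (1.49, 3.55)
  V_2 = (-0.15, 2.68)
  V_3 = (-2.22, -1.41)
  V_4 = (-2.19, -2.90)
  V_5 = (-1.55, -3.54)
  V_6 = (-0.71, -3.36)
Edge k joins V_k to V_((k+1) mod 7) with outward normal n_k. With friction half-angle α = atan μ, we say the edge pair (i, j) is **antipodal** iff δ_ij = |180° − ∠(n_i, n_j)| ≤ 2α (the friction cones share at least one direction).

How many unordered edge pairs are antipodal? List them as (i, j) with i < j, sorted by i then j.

count = 8; pairs: (0,2), (0,3), (0,4), (1,5), (1,6), (2,5), (2,6), (3,6)

α = atan 0.7 = 34.99°;  2α = 69.98°
n_0 = (+0.9825, +0.1863)
n_1 = (-0.4686, +0.8834)
n_2 = (-0.8922, +0.4516)
n_3 = (-0.9998, -0.0201)
n_4 = (-0.7071, -0.7071)
n_5 = (+0.2095, -0.9778)
n_6 = (+0.8247, -0.5656)
  (0,1): δ = 72.79°  ·
  (0,2): δ = 37.58°  ✓
  (0,3): δ = 9.59°  ✓
  (0,4): δ = 34.26°  ✓
  (0,5): δ = 91.36°  ·
  (0,6): δ = 134.82°  ·
  (1,2): δ = 144.79°  ·
  (1,3): δ = 116.79°  ·
  (1,4): δ = 72.95°  ·
  (1,5): δ = 15.85°  ✓
  (1,6): δ = 27.61°  ✓
  (2,3): δ = 152.00°  ·
  (2,4): δ = 108.16°  ·
  (2,5): δ = 51.06°  ✓
  (2,6): δ = 7.60°  ✓
  (3,4): δ = 136.15°  ·
  (3,5): δ = 79.06°  ·
  (3,6): δ = 35.60°  ✓
  (4,5): δ = 122.91°  ·
  (4,6): δ = 79.44°  ·
  (5,6): δ = 136.54°  ·
antipodal pairs: 8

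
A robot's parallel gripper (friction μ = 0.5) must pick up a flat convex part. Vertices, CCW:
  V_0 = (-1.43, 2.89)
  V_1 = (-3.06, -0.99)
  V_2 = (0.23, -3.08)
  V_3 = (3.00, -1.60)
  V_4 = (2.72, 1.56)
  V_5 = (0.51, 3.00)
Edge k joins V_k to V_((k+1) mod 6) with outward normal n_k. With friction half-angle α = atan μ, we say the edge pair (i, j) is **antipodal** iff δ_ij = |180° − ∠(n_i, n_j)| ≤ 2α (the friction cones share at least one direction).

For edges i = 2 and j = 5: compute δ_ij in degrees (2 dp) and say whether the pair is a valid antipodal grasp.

α = atan 0.5 = 26.57°;  2α = 53.13°
edge 2: e_2 = (+2.77, +1.48);  n_2 = (+0.4712, -0.8820)
edge 5: e_5 = (-1.94, -0.11);  n_5 = (-0.0566, +0.9984)
∠(n_2, n_5) = 155.13°
δ = |180° − 155.13°| = 24.87°
24.87° ≤ 2α = 53.13°  →  valid

δ = 24.87°, valid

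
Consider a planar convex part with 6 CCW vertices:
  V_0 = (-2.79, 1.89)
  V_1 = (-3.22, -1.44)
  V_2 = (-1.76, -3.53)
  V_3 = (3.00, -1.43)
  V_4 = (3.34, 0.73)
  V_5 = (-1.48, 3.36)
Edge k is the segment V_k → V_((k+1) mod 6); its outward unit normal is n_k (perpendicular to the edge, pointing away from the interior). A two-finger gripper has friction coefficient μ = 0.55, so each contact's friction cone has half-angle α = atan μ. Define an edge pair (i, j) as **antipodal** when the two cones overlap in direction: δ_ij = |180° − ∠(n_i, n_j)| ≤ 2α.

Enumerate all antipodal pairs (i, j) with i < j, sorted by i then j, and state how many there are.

count = 6; pairs: (0,3), (1,3), (1,4), (2,4), (2,5), (3,5)

α = atan 0.55 = 28.81°;  2α = 57.62°
n_0 = (-0.9918, +0.1281)
n_1 = (-0.8198, -0.5727)
n_2 = (+0.4036, -0.9149)
n_3 = (+0.9878, -0.1555)
n_4 = (+0.4790, +0.8778)
n_5 = (-0.7466, +0.6653)
  (0,1): δ = 137.71°  ·
  (0,2): δ = 58.84°  ·
  (0,3): δ = 1.59°  ✓
  (0,4): δ = 68.74°  ·
  (0,5): δ = 145.65°  ·
  (1,2): δ = 101.13°  ·
  (1,3): δ = 43.88°  ✓
  (1,4): δ = 26.44°  ✓
  (1,5): δ = 103.36°  ·
  (2,3): δ = 122.75°  ·
  (2,4): δ = 52.42°  ✓
  (2,5): δ = 24.49°  ✓
  (3,4): δ = 109.67°  ·
  (3,5): δ = 32.76°  ✓
  (4,5): δ = 103.09°  ·
antipodal pairs: 6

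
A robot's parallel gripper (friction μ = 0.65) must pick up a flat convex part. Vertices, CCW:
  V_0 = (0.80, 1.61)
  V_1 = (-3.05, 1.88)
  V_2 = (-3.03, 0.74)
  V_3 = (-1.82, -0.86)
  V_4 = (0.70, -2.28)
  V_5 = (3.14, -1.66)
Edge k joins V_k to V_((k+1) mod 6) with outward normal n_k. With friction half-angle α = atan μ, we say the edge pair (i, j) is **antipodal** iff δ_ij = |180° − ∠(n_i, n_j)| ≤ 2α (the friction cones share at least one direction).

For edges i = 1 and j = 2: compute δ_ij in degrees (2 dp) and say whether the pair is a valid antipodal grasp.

α = atan 0.65 = 33.02°;  2α = 66.05°
edge 1: e_1 = (+0.02, -1.14);  n_1 = (-0.9998, -0.0175)
edge 2: e_2 = (+1.21, -1.60);  n_2 = (-0.7976, -0.6032)
∠(n_1, n_2) = 36.09°
δ = |180° − 36.09°| = 143.91°
143.91° > 2α = 66.05°  →  invalid

δ = 143.91°, invalid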